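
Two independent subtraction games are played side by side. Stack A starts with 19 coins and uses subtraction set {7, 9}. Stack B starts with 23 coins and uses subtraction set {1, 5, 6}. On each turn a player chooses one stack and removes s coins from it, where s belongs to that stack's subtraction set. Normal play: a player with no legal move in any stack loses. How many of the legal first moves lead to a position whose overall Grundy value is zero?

3

Stack A, S = {7, 9}:
n :  0  1  2  3  4  5  6  7  8  9 10 11 12 13 14 15 16 17 18 19
G :  0  0  0  0  0  0  0  1  1  1  1  1  1  1  2  2  0  0  0  0
G_A(19) = 0.
Stack B, S = {1, 5, 6}:
G(0) = 0
G(1) = mex{0} = 1
G(2) = mex{1} = 0
G(3) = mex{0} = 1
G(4) = mex{1} = 0
G(5) = mex{0,0} = 1
G(6) = mex{1,1,0} = 2
G(7) = mex{2,0,1} = 3
G(8) = mex{3,1,0} = 2
G(9) = mex{2,0,1} = 3
G(10) = mex{3,1,0} = 2
G(11) = mex{2,2,1} = 0
G(12) = mex{0,3,2} = 1
G(13) = mex{1,2,3} = 0
G(14) = mex{0,3,2} = 1
G(15) = mex{1,2,3} = 0
G(16) = mex{0,0,2} = 1
G(17) = mex{1,1,0} = 2
G(18) = mex{2,0,1} = 3
G(19) = mex{3,1,0} = 2
G(20) = mex{2,0,1} = 3
G(21) = mex{3,1,0} = 2
G(22) = mex{2,2,1} = 0
G(23) = mex{0,3,2} = 1
G_B(23) = 1.
Combined Grundy value = 0 ⊕ 1 = 1.
A winning move leaves total XOR = 0, i.e. changes one component's Grundy value g to g ⊕ X where X is the current total.
Stack A: need g' = 0⊕1 = 1. Options: 19−7→G=1, 19−9→G=1. Hits: 2.
Stack B: need g' = 1⊕1 = 0. Options: 23−1→G=0, 23−5→G=3, 23−6→G=2. Hits: 1.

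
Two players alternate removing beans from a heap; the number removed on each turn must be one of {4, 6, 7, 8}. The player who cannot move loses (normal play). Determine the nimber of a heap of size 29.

n :  0  1  2  3  4  5  6  7  8  9 10 11 12 13 14 15 16 17 18 19 20 21 22 23 24 25 26 27 28 29
G :  0  0  0  0  1  1  1  1  2  2  2  2  0  0  0  0  1  1  1  1  2  2  2  2  0  0  0  0  1  1

1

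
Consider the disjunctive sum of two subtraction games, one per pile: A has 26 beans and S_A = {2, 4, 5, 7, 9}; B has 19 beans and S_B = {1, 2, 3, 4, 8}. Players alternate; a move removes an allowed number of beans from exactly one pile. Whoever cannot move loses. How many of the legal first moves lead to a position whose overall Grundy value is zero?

Pile A, S = {2, 4, 5, 7, 9}:
n :  0  1  2  3  4  5  6  7  8  9 10 11 12 13 14 15 16 17 18 19 20 21 22 23 24 25 26
G :  0  0  1  1  2  2  3  3  4  4  5  0  0  1  1  2  2  3  3  4  4  5  0  0  1  1  2
G_A(26) = 2.
Pile B, S = {1, 2, 3, 4, 8}:
G(0) = 0
G(1) = mex{0} = 1
G(2) = mex{1,0} = 2
G(3) = mex{2,1,0} = 3
G(4) = mex{3,2,1,0} = 4
G(5) = mex{4,3,2,1} = 0
G(6) = mex{0,4,3,2} = 1
G(7) = mex{1,0,4,3} = 2
G(8) = mex{2,1,0,4,0} = 3
G(9) = mex{3,2,1,0,1} = 4
G(10) = mex{4,3,2,1,2} = 0
G(11) = mex{0,4,3,2,3} = 1
G(12) = mex{1,0,4,3,4} = 2
G(13) = mex{2,1,0,4,0} = 3
G(14) = mex{3,2,1,0,1} = 4
G(15) = mex{4,3,2,1,2} = 0
G(16) = mex{0,4,3,2,3} = 1
G(17) = mex{1,0,4,3,4} = 2
G(18) = mex{2,1,0,4,0} = 3
G(19) = mex{3,2,1,0,1} = 4
G_B(19) = 4.
Combined Grundy value = 2 ⊕ 4 = 6.
A winning move leaves total XOR = 0, i.e. changes one component's Grundy value g to g ⊕ X where X is the current total.
Pile A: need g' = 2⊕6 = 4. Options: 26−2→G=1, 26−4→G=0, 26−5→G=5, 26−7→G=4, 26−9→G=3. Hits: 1.
Pile B: need g' = 4⊕6 = 2. Options: 19−1→G=3, 19−2→G=2, 19−3→G=1, 19−4→G=0, 19−8→G=1. Hits: 1.

2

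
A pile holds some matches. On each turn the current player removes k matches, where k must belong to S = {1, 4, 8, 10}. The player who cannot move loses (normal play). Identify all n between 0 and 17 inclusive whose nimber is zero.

n :  0  1  2  3  4  5  6  7  8  9 10 11 12 13 14 15 16 17
G :  0  1  0  1  2  0  1  0  1  2  3  2  3  4  0  1  0  1
P-positions are exactly the n with G(n) = 0.

0, 2, 5, 7, 14, 16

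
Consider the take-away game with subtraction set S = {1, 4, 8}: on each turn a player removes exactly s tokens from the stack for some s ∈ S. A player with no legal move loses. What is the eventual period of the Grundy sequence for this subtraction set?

n :  0  1  2  3  4  5  6  7  8  9 10 11 12 13 14 15 16 17 18 19 20 21 22 23 24 25
G :  0  1  0  1  2  0  1  0  1  2  3  2  0  1  0  1  2  0  1  0  1  2  3  2  0  1
G(n+12) = G(n) holds for n = 0,…,7 (a full window of length max(S) = 8), so the sequence is purely periodic with period 12.

12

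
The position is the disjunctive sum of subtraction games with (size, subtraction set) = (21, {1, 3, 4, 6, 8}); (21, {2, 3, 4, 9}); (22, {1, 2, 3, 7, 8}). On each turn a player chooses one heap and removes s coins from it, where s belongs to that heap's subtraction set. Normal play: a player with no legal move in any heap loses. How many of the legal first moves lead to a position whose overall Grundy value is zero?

Heap A, S = {1, 3, 4, 6, 8}:
n :  0  1  2  3  4  5  6  7  8  9 10 11 12 13 14 15 16 17 18 19 20 21
G :  0  1  0  1  2  3  2  0  1  0  1  2  3  2  0  1  0  1  2  3  2  0
G_A(21) = 0.
Heap B, S = {2, 3, 4, 9}:
G(0) = 0
G(1) = mex{} = 0
G(2) = mex{0} = 1
G(3) = mex{0,0} = 1
G(4) = mex{1,0,0} = 2
G(5) = mex{1,1,0} = 2
G(6) = mex{2,1,1} = 0
G(7) = mex{2,2,1} = 0
G(8) = mex{0,2,2} = 1
G(9) = mex{0,0,2,0} = 1
G(10) = mex{1,0,0,0} = 2
G(11) = mex{1,1,0,1} = 2
G(12) = mex{2,1,1,1} = 0
G(13) = mex{2,2,1,2} = 0
G(14) = mex{0,2,2,2} = 1
G(15) = mex{0,0,2,0} = 1
G(16) = mex{1,0,0,0} = 2
G(17) = mex{1,1,0,1} = 2
G(18) = mex{2,1,1,1} = 0
G(19) = mex{2,2,1,2} = 0
G(20) = mex{0,2,2,2} = 1
G(21) = mex{0,0,2,0} = 1
G_B(21) = 1.
Heap C, S = {1, 2, 3, 7, 8}:
G(0) = 0
G(1) = mex{0} = 1
G(2) = mex{1,0} = 2
G(3) = mex{2,1,0} = 3
G(4) = mex{3,2,1} = 0
G(5) = mex{0,3,2} = 1
G(6) = mex{1,0,3} = 2
G(7) = mex{2,1,0,0} = 3
G(8) = mex{3,2,1,1,0} = 4
G(9) = mex{4,3,2,2,1} = 0
G(10) = mex{0,4,3,3,2} = 1
G(11) = mex{1,0,4,0,3} = 2
G(12) = mex{2,1,0,1,0} = 3
G(13) = mex{3,2,1,2,1} = 0
G(14) = mex{0,3,2,3,2} = 1
G(15) = mex{1,0,3,4,3} = 2
G(16) = mex{2,1,0,0,4} = 3
G(17) = mex{3,2,1,1,0} = 4
G(18) = mex{4,3,2,2,1} = 0
G(19) = mex{0,4,3,3,2} = 1
G(20) = mex{1,0,4,0,3} = 2
G(21) = mex{2,1,0,1,0} = 3
G(22) = mex{3,2,1,2,1} = 0
G_C(22) = 0.
Combined Grundy value = 0 ⊕ 1 ⊕ 0 = 1.
A winning move leaves total XOR = 0, i.e. changes one component's Grundy value g to g ⊕ X where X is the current total.
Heap A: need g' = 0⊕1 = 1. Options: 21−1→G=2, 21−3→G=2, 21−4→G=1, 21−6→G=1, 21−8→G=2. Hits: 2.
Heap B: need g' = 1⊕1 = 0. Options: 21−2→G=0, 21−3→G=0, 21−4→G=2, 21−9→G=0. Hits: 3.
Heap C: need g' = 0⊕1 = 1. Options: 22−1→G=3, 22−2→G=2, 22−3→G=1, 22−7→G=2, 22−8→G=1. Hits: 2.

7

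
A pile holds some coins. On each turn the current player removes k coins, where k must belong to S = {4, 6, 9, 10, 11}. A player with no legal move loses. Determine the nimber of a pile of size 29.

G(0) = 0
G(1) = mex{} = 0
G(2) = mex{} = 0
G(3) = mex{} = 0
G(4) = mex{0} = 1
G(5) = mex{0} = 1
G(6) = mex{0,0} = 1
G(7) = mex{0,0} = 1
G(8) = mex{1,0} = 2
G(9) = mex{1,0,0} = 2
G(10) = mex{1,1,0,0} = 2
G(11) = mex{1,1,0,0,0} = 2
G(12) = mex{2,1,0,0,0} = 3
G(13) = mex{2,1,1,0,0} = 3
G(14) = mex{2,2,1,1,0} = 3
G(15) = mex{2,2,1,1,1} = 0
G(16) = mex{3,2,1,1,1} = 0
G(17) = mex{3,2,2,1,1} = 0
G(18) = mex{3,3,2,2,1} = 0
G(19) = mex{0,3,2,2,2} = 1
G(20) = mex{0,3,2,2,2} = 1
G(21) = mex{0,0,3,2,2} = 1
G(22) = mex{0,0,3,3,2} = 1
G(23) = mex{1,0,3,3,3} = 2
G(24) = mex{1,0,0,3,3} = 2
G(25) = mex{1,1,0,0,3} = 2
G(26) = mex{1,1,0,0,0} = 2
G(27) = mex{2,1,0,0,0} = 3
G(28) = mex{2,1,1,0,0} = 3
G(29) = mex{2,2,1,1,0} = 3

3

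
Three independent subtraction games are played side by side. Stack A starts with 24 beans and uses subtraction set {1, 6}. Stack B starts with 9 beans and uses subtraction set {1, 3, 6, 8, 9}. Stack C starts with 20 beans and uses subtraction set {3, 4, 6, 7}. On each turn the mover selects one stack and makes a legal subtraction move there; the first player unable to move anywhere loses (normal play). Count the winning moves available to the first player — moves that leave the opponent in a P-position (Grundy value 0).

4

Stack A, S = {1, 6}:
n :  0  1  2  3  4  5  6  7  8  9 10 11 12 13 14 15 16 17 18 19 20 21 22 23 24
G :  0  1  0  1  0  1  2  0  1  0  1  0  1  2  0  1  0  1  0  1  2  0  1  0  1
G_A(24) = 1.
Stack B, S = {1, 3, 6, 8, 9}:
G(0) = 0
G(1) = mex{0} = 1
G(2) = mex{1} = 0
G(3) = mex{0,0} = 1
G(4) = mex{1,1} = 0
G(5) = mex{0,0} = 1
G(6) = mex{1,1,0} = 2
G(7) = mex{2,0,1} = 3
G(8) = mex{3,1,0,0} = 2
G(9) = mex{2,2,1,1,0} = 3
G_B(9) = 3.
Stack C, S = {3, 4, 6, 7}:
n :  0  1  2  3  4  5  6  7  8  9 10 11 12 13 14 15 16 17 18 19 20
G :  0  0  0  1  1  1  2  2  2  3  0  0  0  1  1  1  2  2  2  3  0
G_C(20) = 0.
Combined Grundy value = 1 ⊕ 3 ⊕ 0 = 2.
A winning move leaves total XOR = 0, i.e. changes one component's Grundy value g to g ⊕ X where X is the current total.
Stack A: need g' = 1⊕2 = 3. Options: 24−1→G=0, 24−6→G=0. Hits: 0.
Stack B: need g' = 3⊕2 = 1. Options: 9−1→G=2, 9−3→G=2, 9−6→G=1, 9−8→G=1, 9−9→G=0. Hits: 2.
Stack C: need g' = 0⊕2 = 2. Options: 20−3→G=2, 20−4→G=2, 20−6→G=1, 20−7→G=1. Hits: 2.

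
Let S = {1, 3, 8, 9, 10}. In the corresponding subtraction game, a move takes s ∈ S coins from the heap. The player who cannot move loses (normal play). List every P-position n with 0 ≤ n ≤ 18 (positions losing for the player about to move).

G(0) = 0
G(1) = mex{0} = 1
G(2) = mex{1} = 0
G(3) = mex{0,0} = 1
G(4) = mex{1,1} = 0
G(5) = mex{0,0} = 1
G(6) = mex{1,1} = 0
G(7) = mex{0,0} = 1
G(8) = mex{1,1,0} = 2
G(9) = mex{2,0,1,0} = 3
G(10) = mex{3,1,0,1,0} = 2
G(11) = mex{2,2,1,0,1} = 3
G(12) = mex{3,3,0,1,0} = 2
G(13) = mex{2,2,1,0,1} = 3
G(14) = mex{3,3,0,1,0} = 2
G(15) = mex{2,2,1,0,1} = 3
G(16) = mex{3,3,2,1,0} = 4
G(17) = mex{4,2,3,2,1} = 0
G(18) = mex{0,3,2,3,2} = 1
P-positions are exactly the n with G(n) = 0.

0, 2, 4, 6, 17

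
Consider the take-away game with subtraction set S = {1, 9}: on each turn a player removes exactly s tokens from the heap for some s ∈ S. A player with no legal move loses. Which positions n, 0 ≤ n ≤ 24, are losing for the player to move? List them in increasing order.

n :  0  1  2  3  4  5  6  7  8  9 10 11 12 13 14 15 16 17 18 19 20 21 22 23 24
G :  0  1  0  1  0  1  0  1  0  1  0  1  0  1  0  1  0  1  0  1  0  1  0  1  0
P-positions are exactly the n with G(n) = 0.

0, 2, 4, 6, 8, 10, 12, 14, 16, 18, 20, 22, 24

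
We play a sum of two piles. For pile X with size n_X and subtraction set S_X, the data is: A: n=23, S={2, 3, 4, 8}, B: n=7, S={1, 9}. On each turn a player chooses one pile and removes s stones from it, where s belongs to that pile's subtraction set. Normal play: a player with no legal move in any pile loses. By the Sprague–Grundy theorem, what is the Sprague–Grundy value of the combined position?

Pile A, S = {2, 3, 4, 8}:
n :  0  1  2  3  4  5  6  7  8  9 10 11 12 13 14 15 16 17 18 19 20 21 22 23
G :  0  0  1  1  2  2  0  0  1  1  2  2  0  0  1  1  2  2  0  0  1  1  2  2
G_A(23) = 2.
Pile B, S = {1, 9}:
n : 0 1 2 3 4 5 6 7
G : 0 1 0 1 0 1 0 1
G_B(7) = 1.
Combined Grundy value = 2 ⊕ 1 = 3.

3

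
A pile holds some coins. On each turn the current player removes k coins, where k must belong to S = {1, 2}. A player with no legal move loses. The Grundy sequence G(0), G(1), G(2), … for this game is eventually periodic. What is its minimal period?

3

G(0) = 0
G(1) = mex{0} = 1
G(2) = mex{1,0} = 2
G(3) = mex{2,1} = 0
G(4) = mex{0,2} = 1
G(5) = mex{1,0} = 2
G(6) = mex{2,1} = 0
G(7) = mex{0,2} = 1
G(8) = mex{1,0} = 2
G(9) = mex{2,1} = 0
G(10) = mex{0,2} = 1
G(11) = mex{1,0} = 2
G(12) = mex{2,1} = 0
G(13) = mex{0,2} = 1
G(14) = mex{1,0} = 2
G(n+3) = G(n) holds for n = 0,…,1 (a full window of length max(S) = 2), so the sequence is purely periodic with period 3.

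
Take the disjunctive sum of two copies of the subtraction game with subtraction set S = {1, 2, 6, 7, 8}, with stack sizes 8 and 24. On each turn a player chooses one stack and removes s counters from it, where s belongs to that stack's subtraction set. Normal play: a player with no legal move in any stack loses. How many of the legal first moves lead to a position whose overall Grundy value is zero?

All stacks use S = {1, 2, 6, 7, 8}:
G(0) = 0
G(1) = mex{0} = 1
G(2) = mex{1,0} = 2
G(3) = mex{2,1} = 0
G(4) = mex{0,2} = 1
G(5) = mex{1,0} = 2
G(6) = mex{2,1,0} = 3
G(7) = mex{3,2,1,0} = 4
G(8) = mex{4,3,2,1,0} = 5
G(9) = mex{5,4,0,2,1} = 3
G(10) = mex{3,5,1,0,2} = 4
G(11) = mex{4,3,2,1,0} = 5
G(12) = mex{5,4,3,2,1} = 0
G(13) = mex{0,5,4,3,2} = 1
G(14) = mex{1,0,5,4,3} = 2
G(15) = mex{2,1,3,5,4} = 0
G(16) = mex{0,2,4,3,5} = 1
G(17) = mex{1,0,5,4,3} = 2
G(18) = mex{2,1,0,5,4} = 3
G(19) = mex{3,2,1,0,5} = 4
G(20) = mex{4,3,2,1,0} = 5
G(21) = mex{5,4,0,2,1} = 3
G(22) = mex{3,5,1,0,2} = 4
G(23) = mex{4,3,2,1,0} = 5
G(24) = mex{5,4,3,2,1} = 0
Stack A: G(8) = 5.
Stack B: G(24) = 0.
Combined Grundy value = 5 ⊕ 0 = 5.
A winning move leaves total XOR = 0, i.e. changes one component's Grundy value g to g ⊕ X where X is the current total.
Stack A: need g' = 5⊕5 = 0. Options: 8−1→G=4, 8−2→G=3, 8−6→G=2, 8−7→G=1, 8−8→G=0. Hits: 1.
Stack B: need g' = 0⊕5 = 5. Options: 24−1→G=5, 24−2→G=4, 24−6→G=3, 24−7→G=2, 24−8→G=1. Hits: 1.

2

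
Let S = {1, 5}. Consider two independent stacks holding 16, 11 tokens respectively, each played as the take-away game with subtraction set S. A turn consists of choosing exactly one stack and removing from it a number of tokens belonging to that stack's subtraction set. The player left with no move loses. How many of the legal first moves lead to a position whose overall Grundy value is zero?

4

All stacks use S = {1, 5}:
n :  0  1  2  3  4  5  6  7  8  9 10 11 12 13 14 15 16
G :  0  1  0  1  0  1  0  1  0  1  0  1  0  1  0  1  0
Stack A: G(16) = 0.
Stack B: G(11) = 1.
Combined Grundy value = 0 ⊕ 1 = 1.
A winning move leaves total XOR = 0, i.e. changes one component's Grundy value g to g ⊕ X where X is the current total.
Stack A: need g' = 0⊕1 = 1. Options: 16−1→G=1, 16−5→G=1. Hits: 2.
Stack B: need g' = 1⊕1 = 0. Options: 11−1→G=0, 11−5→G=0. Hits: 2.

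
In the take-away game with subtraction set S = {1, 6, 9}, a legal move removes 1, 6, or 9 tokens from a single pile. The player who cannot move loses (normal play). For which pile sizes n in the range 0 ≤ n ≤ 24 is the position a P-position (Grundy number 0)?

0, 2, 4, 7, 12, 14, 17, 19, 22, 24

n :  0  1  2  3  4  5  6  7  8  9 10 11 12 13 14 15 16 17 18 19 20 21 22 23 24
G :  0  1  0  1  0  1  2  0  1  2  3  2  0  1  0  1  2  0  1  0  1  2  0  1  0
P-positions are exactly the n with G(n) = 0.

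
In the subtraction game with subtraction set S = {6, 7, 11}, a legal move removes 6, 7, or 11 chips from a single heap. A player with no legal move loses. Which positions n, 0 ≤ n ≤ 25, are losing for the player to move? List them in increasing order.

0, 1, 2, 3, 4, 5, 17, 18, 19, 20, 21, 22

n :  0  1  2  3  4  5  6  7  8  9 10 11 12 13 14 15 16 17 18 19 20 21 22 23 24 25
G :  0  0  0  0  0  0  1  1  1  1  1  1  2  2  2  2  2  0  0  0  0  0  0  1  1  1
P-positions are exactly the n with G(n) = 0.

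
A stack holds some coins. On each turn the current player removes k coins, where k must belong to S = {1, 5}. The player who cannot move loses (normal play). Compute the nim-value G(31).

n :  0  1  2  3  4  5  6  7  8  9 10 11 12 13 14 15 16 17 18 19 20 21 22 23 24 25 26 27 28 29 30 31
G :  0  1  0  1  0  1  0  1  0  1  0  1  0  1  0  1  0  1  0  1  0  1  0  1  0  1  0  1  0  1  0  1

1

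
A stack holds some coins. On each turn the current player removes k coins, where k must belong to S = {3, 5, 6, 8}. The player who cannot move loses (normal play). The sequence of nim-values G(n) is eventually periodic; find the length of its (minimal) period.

11

n :  0  1  2  3  4  5  6  7  8  9 10 11 12 13 14 15 16 17 18 19 20 21 22 23
G :  0  0  0  1  1  1  2  2  2  3  3  0  0  0  1  1  1  2  2  2  3  3  0  0
G(n+11) = G(n) holds for n = 0,…,7 (a full window of length max(S) = 8), so the sequence is purely periodic with period 11.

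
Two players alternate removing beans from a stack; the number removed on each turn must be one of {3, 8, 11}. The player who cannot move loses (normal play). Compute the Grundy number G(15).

3

n :  0  1  2  3  4  5  6  7  8  9 10 11 12 13 14 15
G :  0  0  0  1  1  1  0  0  2  1  1  3  2  2  2  3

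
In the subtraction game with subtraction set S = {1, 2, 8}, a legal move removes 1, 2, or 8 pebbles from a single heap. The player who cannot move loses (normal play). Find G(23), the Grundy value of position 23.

n :  0  1  2  3  4  5  6  7  8  9 10 11 12 13 14 15 16 17 18 19 20 21 22 23
G :  0  1  2  0  1  2  0  1  2  0  1  2  0  1  2  0  1  2  0  1  2  0  1  2

2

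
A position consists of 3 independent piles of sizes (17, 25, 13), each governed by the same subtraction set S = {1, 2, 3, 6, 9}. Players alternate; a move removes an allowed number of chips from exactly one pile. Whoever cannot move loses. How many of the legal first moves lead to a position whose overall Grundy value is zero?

All piles use S = {1, 2, 3, 6, 9}:
G(0) = 0
G(1) = mex{0} = 1
G(2) = mex{1,0} = 2
G(3) = mex{2,1,0} = 3
G(4) = mex{3,2,1} = 0
G(5) = mex{0,3,2} = 1
G(6) = mex{1,0,3,0} = 2
G(7) = mex{2,1,0,1} = 3
G(8) = mex{3,2,1,2} = 0
G(9) = mex{0,3,2,3,0} = 1
G(10) = mex{1,0,3,0,1} = 2
G(11) = mex{2,1,0,1,2} = 3
G(12) = mex{3,2,1,2,3} = 0
G(13) = mex{0,3,2,3,0} = 1
G(14) = mex{1,0,3,0,1} = 2
G(15) = mex{2,1,0,1,2} = 3
G(16) = mex{3,2,1,2,3} = 0
G(17) = mex{0,3,2,3,0} = 1
G(18) = mex{1,0,3,0,1} = 2
G(19) = mex{2,1,0,1,2} = 3
G(20) = mex{3,2,1,2,3} = 0
G(21) = mex{0,3,2,3,0} = 1
G(22) = mex{1,0,3,0,1} = 2
G(23) = mex{2,1,0,1,2} = 3
G(24) = mex{3,2,1,2,3} = 0
G(25) = mex{0,3,2,3,0} = 1
Pile A: G(17) = 1.
Pile B: G(25) = 1.
Pile C: G(13) = 1.
Combined Grundy value = 1 ⊕ 1 ⊕ 1 = 1.
A winning move leaves total XOR = 0, i.e. changes one component's Grundy value g to g ⊕ X where X is the current total.
Pile A: need g' = 1⊕1 = 0. Options: 17−1→G=0, 17−2→G=3, 17−3→G=2, 17−6→G=3, 17−9→G=0. Hits: 2.
Pile B: need g' = 1⊕1 = 0. Options: 25−1→G=0, 25−2→G=3, 25−3→G=2, 25−6→G=3, 25−9→G=0. Hits: 2.
Pile C: need g' = 1⊕1 = 0. Options: 13−1→G=0, 13−2→G=3, 13−3→G=2, 13−6→G=3, 13−9→G=0. Hits: 2.

6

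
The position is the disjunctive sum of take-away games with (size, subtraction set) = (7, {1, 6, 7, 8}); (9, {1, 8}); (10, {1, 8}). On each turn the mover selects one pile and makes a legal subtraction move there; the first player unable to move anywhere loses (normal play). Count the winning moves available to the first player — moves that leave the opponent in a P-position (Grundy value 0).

Pile A, S = {1, 6, 7, 8}:
G(0) = 0
G(1) = mex{0} = 1
G(2) = mex{1} = 0
G(3) = mex{0} = 1
G(4) = mex{1} = 0
G(5) = mex{0} = 1
G(6) = mex{1,0} = 2
G(7) = mex{2,1,0} = 3
G_A(7) = 3.
Pile B, S = {1, 8}:
n : 0 1 2 3 4 5 6 7 8 9
G : 0 1 0 1 0 1 0 1 2 0
G_B(9) = 0.
Pile C, S = {1, 8}:
G(0) = 0
G(1) = mex{0} = 1
G(2) = mex{1} = 0
G(3) = mex{0} = 1
G(4) = mex{1} = 0
G(5) = mex{0} = 1
G(6) = mex{1} = 0
G(7) = mex{0} = 1
G(8) = mex{1,0} = 2
G(9) = mex{2,1} = 0
G(10) = mex{0,0} = 1
G_C(10) = 1.
Combined Grundy value = 3 ⊕ 0 ⊕ 1 = 2.
A winning move leaves total XOR = 0, i.e. changes one component's Grundy value g to g ⊕ X where X is the current total.
Pile A: need g' = 3⊕2 = 1. Options: 7−1→G=2, 7−6→G=1, 7−7→G=0. Hits: 1.
Pile B: need g' = 0⊕2 = 2. Options: 9−1→G=2, 9−8→G=1. Hits: 1.
Pile C: need g' = 1⊕2 = 3. Options: 10−1→G=0, 10−8→G=0. Hits: 0.

2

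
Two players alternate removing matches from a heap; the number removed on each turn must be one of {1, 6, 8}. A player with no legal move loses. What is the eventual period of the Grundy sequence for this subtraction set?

7

n :  0  1  2  3  4  5  6  7  8  9 10 11 12 13 14 15 16
G :  0  1  0  1  0  1  2  0  1  0  1  0  1  2  0  1  0
G(n+7) = G(n) holds for n = 0,…,7 (a full window of length max(S) = 8), so the sequence is purely periodic with period 7.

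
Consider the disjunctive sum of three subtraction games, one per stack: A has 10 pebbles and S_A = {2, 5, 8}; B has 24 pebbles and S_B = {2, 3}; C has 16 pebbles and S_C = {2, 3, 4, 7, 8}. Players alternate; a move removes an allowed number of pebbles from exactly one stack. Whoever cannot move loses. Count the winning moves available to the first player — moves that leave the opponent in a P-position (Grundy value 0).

0

Stack A, S = {2, 5, 8}:
G(0) = 0
G(1) = mex{} = 0
G(2) = mex{0} = 1
G(3) = mex{0} = 1
G(4) = mex{1} = 0
G(5) = mex{1,0} = 2
G(6) = mex{0,0} = 1
G(7) = mex{2,1} = 0
G(8) = mex{1,1,0} = 2
G(9) = mex{0,0,0} = 1
G(10) = mex{2,2,1} = 0
G_A(10) = 0.
Stack B, S = {2, 3}:
G(0) = 0
G(1) = mex{} = 0
G(2) = mex{0} = 1
G(3) = mex{0,0} = 1
G(4) = mex{1,0} = 2
G(5) = mex{1,1} = 0
G(6) = mex{2,1} = 0
G(7) = mex{0,2} = 1
G(8) = mex{0,0} = 1
G(9) = mex{1,0} = 2
G(10) = mex{1,1} = 0
G(11) = mex{2,1} = 0
G(12) = mex{0,2} = 1
G(13) = mex{0,0} = 1
G(14) = mex{1,0} = 2
G(15) = mex{1,1} = 0
G(16) = mex{2,1} = 0
G(17) = mex{0,2} = 1
G(18) = mex{0,0} = 1
G(19) = mex{1,0} = 2
G(20) = mex{1,1} = 0
G(21) = mex{2,1} = 0
G(22) = mex{0,2} = 1
G(23) = mex{0,0} = 1
G(24) = mex{1,0} = 2
G_B(24) = 2.
Stack C, S = {2, 3, 4, 7, 8}:
n :  0  1  2  3  4  5  6  7  8  9 10 11 12 13 14 15 16
G :  0  0  1  1  2  2  0  3  1  4  2  0  0  1  1  2  2
G_C(16) = 2.
Combined Grundy value = 0 ⊕ 2 ⊕ 2 = 0.
A winning move leaves total XOR = 0, i.e. changes one component's Grundy value g to g ⊕ X where X is the current total.
Stack A: target g' = 0⊕0 = 0, but every legal move changes the Grundy value (mex property), so 0 moves.
Stack B: target g' = 2⊕0 = 2, but every legal move changes the Grundy value (mex property), so 0 moves.
Stack C: target g' = 2⊕0 = 2, but every legal move changes the Grundy value (mex property), so 0 moves.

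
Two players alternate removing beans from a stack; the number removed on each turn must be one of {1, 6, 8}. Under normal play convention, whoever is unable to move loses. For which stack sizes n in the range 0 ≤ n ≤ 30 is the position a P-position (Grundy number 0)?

0, 2, 4, 7, 9, 11, 14, 16, 18, 21, 23, 25, 28, 30

G(0) = 0
G(1) = mex{0} = 1
G(2) = mex{1} = 0
G(3) = mex{0} = 1
G(4) = mex{1} = 0
G(5) = mex{0} = 1
G(6) = mex{1,0} = 2
G(7) = mex{2,1} = 0
G(8) = mex{0,0,0} = 1
G(9) = mex{1,1,1} = 0
G(10) = mex{0,0,0} = 1
G(11) = mex{1,1,1} = 0
G(12) = mex{0,2,0} = 1
G(13) = mex{1,0,1} = 2
G(14) = mex{2,1,2} = 0
G(15) = mex{0,0,0} = 1
G(16) = mex{1,1,1} = 0
G(17) = mex{0,0,0} = 1
G(18) = mex{1,1,1} = 0
G(19) = mex{0,2,0} = 1
G(20) = mex{1,0,1} = 2
G(21) = mex{2,1,2} = 0
G(22) = mex{0,0,0} = 1
G(23) = mex{1,1,1} = 0
G(24) = mex{0,0,0} = 1
G(25) = mex{1,1,1} = 0
G(26) = mex{0,2,0} = 1
G(27) = mex{1,0,1} = 2
G(28) = mex{2,1,2} = 0
G(29) = mex{0,0,0} = 1
G(30) = mex{1,1,1} = 0
P-positions are exactly the n with G(n) = 0.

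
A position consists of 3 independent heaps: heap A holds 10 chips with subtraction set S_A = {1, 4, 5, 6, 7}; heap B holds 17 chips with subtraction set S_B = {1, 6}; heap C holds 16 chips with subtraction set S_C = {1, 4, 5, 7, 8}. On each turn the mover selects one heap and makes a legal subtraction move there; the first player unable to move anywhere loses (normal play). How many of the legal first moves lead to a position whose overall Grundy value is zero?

3

Heap A, S = {1, 4, 5, 6, 7}:
n :  0  1  2  3  4  5  6  7  8  9 10
G :  0  1  0  1  2  3  2  3  4  5  0
G_A(10) = 0.
Heap B, S = {1, 6}:
G(0) = 0
G(1) = mex{0} = 1
G(2) = mex{1} = 0
G(3) = mex{0} = 1
G(4) = mex{1} = 0
G(5) = mex{0} = 1
G(6) = mex{1,0} = 2
G(7) = mex{2,1} = 0
G(8) = mex{0,0} = 1
G(9) = mex{1,1} = 0
G(10) = mex{0,0} = 1
G(11) = mex{1,1} = 0
G(12) = mex{0,2} = 1
G(13) = mex{1,0} = 2
G(14) = mex{2,1} = 0
G(15) = mex{0,0} = 1
G(16) = mex{1,1} = 0
G(17) = mex{0,0} = 1
G_B(17) = 1.
Heap C, S = {1, 4, 5, 7, 8}:
n :  0  1  2  3  4  5  6  7  8  9 10 11 12 13 14 15 16
G :  0  1  0  1  2  3  2  3  4  5  4  0  1  0  1  2  3
G_C(16) = 3.
Combined Grundy value = 0 ⊕ 1 ⊕ 3 = 2.
A winning move leaves total XOR = 0, i.e. changes one component's Grundy value g to g ⊕ X where X is the current total.
Heap A: need g' = 0⊕2 = 2. Options: 10−1→G=5, 10−4→G=2, 10−5→G=3, 10−6→G=2, 10−7→G=1. Hits: 2.
Heap B: need g' = 1⊕2 = 3. Options: 17−1→G=0, 17−6→G=0. Hits: 0.
Heap C: need g' = 3⊕2 = 1. Options: 16−1→G=2, 16−4→G=1, 16−5→G=0, 16−7→G=5, 16−8→G=4. Hits: 1.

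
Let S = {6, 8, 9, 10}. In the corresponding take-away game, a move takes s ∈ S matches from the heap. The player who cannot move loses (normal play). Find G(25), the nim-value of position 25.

n :  0  1  2  3  4  5  6  7  8  9 10 11 12 13 14 15 16 17 18 19 20 21 22 23 24 25
G :  0  0  0  0  0  0  1  1  1  1  1  1  2  2  2  2  0  0  0  0  0  0  1  1  1  1

1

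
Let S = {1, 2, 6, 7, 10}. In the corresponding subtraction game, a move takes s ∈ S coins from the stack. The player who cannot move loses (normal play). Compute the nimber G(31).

4

G(0) = 0
G(1) = mex{0} = 1
G(2) = mex{1,0} = 2
G(3) = mex{2,1} = 0
G(4) = mex{0,2} = 1
G(5) = mex{1,0} = 2
G(6) = mex{2,1,0} = 3
G(7) = mex{3,2,1,0} = 4
G(8) = mex{4,3,2,1} = 0
G(9) = mex{0,4,0,2} = 1
G(10) = mex{1,0,1,0,0} = 2
G(11) = mex{2,1,2,1,1} = 0
G(12) = mex{0,2,3,2,2} = 1
G(13) = mex{1,0,4,3,0} = 2
G(14) = mex{2,1,0,4,1} = 3
G(15) = mex{3,2,1,0,2} = 4
G(16) = mex{4,3,2,1,3} = 0
G(17) = mex{0,4,0,2,4} = 1
G(18) = mex{1,0,1,0,0} = 2
G(19) = mex{2,1,2,1,1} = 0
G(20) = mex{0,2,3,2,2} = 1
G(21) = mex{1,0,4,3,0} = 2
G(22) = mex{2,1,0,4,1} = 3
G(23) = mex{3,2,1,0,2} = 4
G(24) = mex{4,3,2,1,3} = 0
G(25) = mex{0,4,0,2,4} = 1
G(26) = mex{1,0,1,0,0} = 2
G(27) = mex{2,1,2,1,1} = 0
G(28) = mex{0,2,3,2,2} = 1
G(29) = mex{1,0,4,3,0} = 2
G(30) = mex{2,1,0,4,1} = 3
G(31) = mex{3,2,1,0,2} = 4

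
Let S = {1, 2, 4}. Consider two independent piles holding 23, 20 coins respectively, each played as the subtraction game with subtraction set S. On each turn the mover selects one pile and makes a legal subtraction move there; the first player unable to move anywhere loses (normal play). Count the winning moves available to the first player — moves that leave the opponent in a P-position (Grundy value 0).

0

All piles use S = {1, 2, 4}:
n :  0  1  2  3  4  5  6  7  8  9 10 11 12 13 14 15 16 17 18 19 20 21 22 23
G :  0  1  2  0  1  2  0  1  2  0  1  2  0  1  2  0  1  2  0  1  2  0  1  2
Pile A: G(23) = 2.
Pile B: G(20) = 2.
Combined Grundy value = 2 ⊕ 2 = 0.
A winning move leaves total XOR = 0, i.e. changes one component's Grundy value g to g ⊕ X where X is the current total.
Pile A: target g' = 2⊕0 = 2, but every legal move changes the Grundy value (mex property), so 0 moves.
Pile B: target g' = 2⊕0 = 2, but every legal move changes the Grundy value (mex property), so 0 moves.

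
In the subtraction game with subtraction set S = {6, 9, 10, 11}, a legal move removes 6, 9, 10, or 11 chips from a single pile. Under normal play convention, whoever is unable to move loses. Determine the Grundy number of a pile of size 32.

2

G(0) = 0
G(1) = mex{} = 0
G(2) = mex{} = 0
G(3) = mex{} = 0
G(4) = mex{} = 0
G(5) = mex{} = 0
G(6) = mex{0} = 1
G(7) = mex{0} = 1
G(8) = mex{0} = 1
G(9) = mex{0,0} = 1
G(10) = mex{0,0,0} = 1
G(11) = mex{0,0,0,0} = 1
G(12) = mex{1,0,0,0} = 2
G(13) = mex{1,0,0,0} = 2
G(14) = mex{1,0,0,0} = 2
G(15) = mex{1,1,0,0} = 2
G(16) = mex{1,1,1,0} = 2
G(17) = mex{1,1,1,1} = 0
G(18) = mex{2,1,1,1} = 0
G(19) = mex{2,1,1,1} = 0
G(20) = mex{2,1,1,1} = 0
G(21) = mex{2,2,1,1} = 0
G(22) = mex{2,2,2,1} = 0
G(23) = mex{0,2,2,2} = 1
G(24) = mex{0,2,2,2} = 1
G(25) = mex{0,2,2,2} = 1
G(26) = mex{0,0,2,2} = 1
G(27) = mex{0,0,0,2} = 1
G(28) = mex{0,0,0,0} = 1
G(29) = mex{1,0,0,0} = 2
G(30) = mex{1,0,0,0} = 2
G(31) = mex{1,0,0,0} = 2
G(32) = mex{1,1,0,0} = 2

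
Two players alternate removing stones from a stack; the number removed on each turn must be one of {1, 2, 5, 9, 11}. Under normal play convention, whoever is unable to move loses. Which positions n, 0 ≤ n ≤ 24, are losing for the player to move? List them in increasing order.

n :  0  1  2  3  4  5  6  7  8  9 10 11 12 13 14 15 16 17 18 19 20 21 22 23 24
G :  0  1  2  0  1  2  0  1  2  3  0  1  2  0  1  2  0  1  2  3  0  1  2  0  1
P-positions are exactly the n with G(n) = 0.

0, 3, 6, 10, 13, 16, 20, 23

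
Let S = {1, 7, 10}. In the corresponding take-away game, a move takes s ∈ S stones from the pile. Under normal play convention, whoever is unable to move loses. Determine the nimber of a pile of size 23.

0

G(0) = 0
G(1) = mex{0} = 1
G(2) = mex{1} = 0
G(3) = mex{0} = 1
G(4) = mex{1} = 0
G(5) = mex{0} = 1
G(6) = mex{1} = 0
G(7) = mex{0,0} = 1
G(8) = mex{1,1} = 0
G(9) = mex{0,0} = 1
G(10) = mex{1,1,0} = 2
G(11) = mex{2,0,1} = 3
G(12) = mex{3,1,0} = 2
G(13) = mex{2,0,1} = 3
G(14) = mex{3,1,0} = 2
G(15) = mex{2,0,1} = 3
G(16) = mex{3,1,0} = 2
G(17) = mex{2,2,1} = 0
G(18) = mex{0,3,0} = 1
G(19) = mex{1,2,1} = 0
G(20) = mex{0,3,2} = 1
G(21) = mex{1,2,3} = 0
G(22) = mex{0,3,2} = 1
G(23) = mex{1,2,3} = 0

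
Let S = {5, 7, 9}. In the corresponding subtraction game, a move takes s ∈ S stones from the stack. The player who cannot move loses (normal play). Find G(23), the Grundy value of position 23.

1

n :  0  1  2  3  4  5  6  7  8  9 10 11 12 13 14 15 16 17 18 19 20 21 22 23
G :  0  0  0  0  0  1  1  1  1  1  2  2  2  2  0  0  0  0  0  1  1  1  1  1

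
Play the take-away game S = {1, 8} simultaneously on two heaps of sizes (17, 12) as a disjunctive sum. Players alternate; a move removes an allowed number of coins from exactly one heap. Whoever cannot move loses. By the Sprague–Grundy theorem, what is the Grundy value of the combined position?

All heaps use S = {1, 8}:
n :  0  1  2  3  4  5  6  7  8  9 10 11 12 13 14 15 16 17
G :  0  1  0  1  0  1  0  1  2  0  1  0  1  0  1  0  1  2
Heap A: G(17) = 2.
Heap B: G(12) = 1.
Combined Grundy value = 2 ⊕ 1 = 3.

3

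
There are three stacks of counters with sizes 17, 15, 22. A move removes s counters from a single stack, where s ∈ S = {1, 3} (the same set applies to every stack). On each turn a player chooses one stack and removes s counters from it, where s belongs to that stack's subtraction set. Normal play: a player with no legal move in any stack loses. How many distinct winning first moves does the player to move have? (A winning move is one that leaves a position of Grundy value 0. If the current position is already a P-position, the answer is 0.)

All stacks use S = {1, 3}:
n :  0  1  2  3  4  5  6  7  8  9 10 11 12 13 14 15 16 17 18 19 20 21 22
G :  0  1  0  1  0  1  0  1  0  1  0  1  0  1  0  1  0  1  0  1  0  1  0
Stack A: G(17) = 1.
Stack B: G(15) = 1.
Stack C: G(22) = 0.
Combined Grundy value = 1 ⊕ 1 ⊕ 0 = 0.
A winning move leaves total XOR = 0, i.e. changes one component's Grundy value g to g ⊕ X where X is the current total.
Stack A: target g' = 1⊕0 = 1, but every legal move changes the Grundy value (mex property), so 0 moves.
Stack B: target g' = 1⊕0 = 1, but every legal move changes the Grundy value (mex property), so 0 moves.
Stack C: target g' = 0⊕0 = 0, but every legal move changes the Grundy value (mex property), so 0 moves.

0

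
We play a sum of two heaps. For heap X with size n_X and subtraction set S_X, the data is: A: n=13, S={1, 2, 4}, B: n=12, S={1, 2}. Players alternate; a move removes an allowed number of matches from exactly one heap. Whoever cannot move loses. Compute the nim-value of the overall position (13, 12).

Heap A, S = {1, 2, 4}:
G(0) = 0
G(1) = mex{0} = 1
G(2) = mex{1,0} = 2
G(3) = mex{2,1} = 0
G(4) = mex{0,2,0} = 1
G(5) = mex{1,0,1} = 2
G(6) = mex{2,1,2} = 0
G(7) = mex{0,2,0} = 1
G(8) = mex{1,0,1} = 2
G(9) = mex{2,1,2} = 0
G(10) = mex{0,2,0} = 1
G(11) = mex{1,0,1} = 2
G(12) = mex{2,1,2} = 0
G(13) = mex{0,2,0} = 1
G_A(13) = 1.
Heap B, S = {1, 2}:
n :  0  1  2  3  4  5  6  7  8  9 10 11 12
G :  0  1  2  0  1  2  0  1  2  0  1  2  0
G_B(12) = 0.
Combined Grundy value = 1 ⊕ 0 = 1.

1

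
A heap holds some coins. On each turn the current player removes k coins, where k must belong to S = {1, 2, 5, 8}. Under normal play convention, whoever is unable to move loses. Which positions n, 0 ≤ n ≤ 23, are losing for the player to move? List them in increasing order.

G(0) = 0
G(1) = mex{0} = 1
G(2) = mex{1,0} = 2
G(3) = mex{2,1} = 0
G(4) = mex{0,2} = 1
G(5) = mex{1,0,0} = 2
G(6) = mex{2,1,1} = 0
G(7) = mex{0,2,2} = 1
G(8) = mex{1,0,0,0} = 2
G(9) = mex{2,1,1,1} = 0
G(10) = mex{0,2,2,2} = 1
G(11) = mex{1,0,0,0} = 2
G(12) = mex{2,1,1,1} = 0
G(13) = mex{0,2,2,2} = 1
G(14) = mex{1,0,0,0} = 2
G(15) = mex{2,1,1,1} = 0
G(16) = mex{0,2,2,2} = 1
G(17) = mex{1,0,0,0} = 2
G(18) = mex{2,1,1,1} = 0
G(19) = mex{0,2,2,2} = 1
G(20) = mex{1,0,0,0} = 2
G(21) = mex{2,1,1,1} = 0
G(22) = mex{0,2,2,2} = 1
G(23) = mex{1,0,0,0} = 2
P-positions are exactly the n with G(n) = 0.

0, 3, 6, 9, 12, 15, 18, 21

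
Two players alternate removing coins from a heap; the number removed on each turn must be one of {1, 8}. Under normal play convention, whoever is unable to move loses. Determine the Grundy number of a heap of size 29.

0

G(0) = 0
G(1) = mex{0} = 1
G(2) = mex{1} = 0
G(3) = mex{0} = 1
G(4) = mex{1} = 0
G(5) = mex{0} = 1
G(6) = mex{1} = 0
G(7) = mex{0} = 1
G(8) = mex{1,0} = 2
G(9) = mex{2,1} = 0
G(10) = mex{0,0} = 1
G(11) = mex{1,1} = 0
G(12) = mex{0,0} = 1
G(13) = mex{1,1} = 0
G(14) = mex{0,0} = 1
G(15) = mex{1,1} = 0
G(16) = mex{0,2} = 1
G(17) = mex{1,0} = 2
G(18) = mex{2,1} = 0
G(19) = mex{0,0} = 1
G(20) = mex{1,1} = 0
G(21) = mex{0,0} = 1
G(22) = mex{1,1} = 0
G(23) = mex{0,0} = 1
G(24) = mex{1,1} = 0
G(25) = mex{0,2} = 1
G(26) = mex{1,0} = 2
G(27) = mex{2,1} = 0
G(28) = mex{0,0} = 1
G(29) = mex{1,1} = 0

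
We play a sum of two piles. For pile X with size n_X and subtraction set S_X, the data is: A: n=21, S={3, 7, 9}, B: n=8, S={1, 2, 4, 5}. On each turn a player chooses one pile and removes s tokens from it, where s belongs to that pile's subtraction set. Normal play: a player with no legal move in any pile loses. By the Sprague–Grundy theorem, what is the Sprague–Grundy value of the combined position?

3

Pile A, S = {3, 7, 9}:
n :  0  1  2  3  4  5  6  7  8  9 10 11 12 13 14 15 16 17 18 19 20 21
G :  0  0  0  1  1  1  0  2  2  1  3  3  0  2  0  1  0  1  0  1  0  1
G_A(21) = 1.
Pile B, S = {1, 2, 4, 5}:
G(0) = 0
G(1) = mex{0} = 1
G(2) = mex{1,0} = 2
G(3) = mex{2,1} = 0
G(4) = mex{0,2,0} = 1
G(5) = mex{1,0,1,0} = 2
G(6) = mex{2,1,2,1} = 0
G(7) = mex{0,2,0,2} = 1
G(8) = mex{1,0,1,0} = 2
G_B(8) = 2.
Combined Grundy value = 1 ⊕ 2 = 3.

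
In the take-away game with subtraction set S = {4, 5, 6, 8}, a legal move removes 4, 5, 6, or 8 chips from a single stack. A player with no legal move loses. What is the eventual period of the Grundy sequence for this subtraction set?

G(0) = 0
G(1) = mex{} = 0
G(2) = mex{} = 0
G(3) = mex{} = 0
G(4) = mex{0} = 1
G(5) = mex{0,0} = 1
G(6) = mex{0,0,0} = 1
G(7) = mex{0,0,0} = 1
G(8) = mex{1,0,0,0} = 2
G(9) = mex{1,1,0,0} = 2
G(10) = mex{1,1,1,0} = 2
G(11) = mex{1,1,1,0} = 2
G(12) = mex{2,1,1,1} = 0
G(13) = mex{2,2,1,1} = 0
G(14) = mex{2,2,2,1} = 0
G(15) = mex{2,2,2,1} = 0
G(16) = mex{0,2,2,2} = 1
G(17) = mex{0,0,2,2} = 1
G(18) = mex{0,0,0,2} = 1
G(19) = mex{0,0,0,2} = 1
G(20) = mex{1,0,0,0} = 2
G(21) = mex{1,1,0,0} = 2
G(22) = mex{1,1,1,0} = 2
G(23) = mex{1,1,1,0} = 2
G(24) = mex{2,1,1,1} = 0
G(25) = mex{2,2,1,1} = 0
G(n+12) = G(n) holds for n = 0,…,7 (a full window of length max(S) = 8), so the sequence is purely periodic with period 12.

12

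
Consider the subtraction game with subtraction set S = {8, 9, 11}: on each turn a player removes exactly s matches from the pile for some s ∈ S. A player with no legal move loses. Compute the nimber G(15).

n :  0  1  2  3  4  5  6  7  8  9 10 11 12 13 14 15
G :  0  0  0  0  0  0  0  0  1  1  1  1  1  1  1  1

1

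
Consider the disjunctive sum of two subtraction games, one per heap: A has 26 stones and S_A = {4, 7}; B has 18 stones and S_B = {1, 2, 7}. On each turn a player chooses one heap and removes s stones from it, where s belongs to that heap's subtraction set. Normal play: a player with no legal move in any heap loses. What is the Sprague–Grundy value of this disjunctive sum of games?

Heap A, S = {4, 7}:
G(0) = 0
G(1) = mex{} = 0
G(2) = mex{} = 0
G(3) = mex{} = 0
G(4) = mex{0} = 1
G(5) = mex{0} = 1
G(6) = mex{0} = 1
G(7) = mex{0,0} = 1
G(8) = mex{1,0} = 2
G(9) = mex{1,0} = 2
G(10) = mex{1,0} = 2
G(11) = mex{1,1} = 0
G(12) = mex{2,1} = 0
G(13) = mex{2,1} = 0
G(14) = mex{2,1} = 0
G(15) = mex{0,2} = 1
G(16) = mex{0,2} = 1
G(17) = mex{0,2} = 1
G(18) = mex{0,0} = 1
G(19) = mex{1,0} = 2
G(20) = mex{1,0} = 2
G(21) = mex{1,0} = 2
G(22) = mex{1,1} = 0
G(23) = mex{2,1} = 0
G(24) = mex{2,1} = 0
G(25) = mex{2,1} = 0
G(26) = mex{0,2} = 1
G_A(26) = 1.
Heap B, S = {1, 2, 7}:
n :  0  1  2  3  4  5  6  7  8  9 10 11 12 13 14 15 16 17 18
G :  0  1  2  0  1  2  0  1  2  0  1  2  0  1  2  0  1  2  0
G_B(18) = 0.
Combined Grundy value = 1 ⊕ 0 = 1.

1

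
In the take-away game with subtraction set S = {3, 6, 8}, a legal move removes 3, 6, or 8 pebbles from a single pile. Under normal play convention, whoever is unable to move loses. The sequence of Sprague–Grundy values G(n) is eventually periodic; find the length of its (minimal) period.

11

n :  0  1  2  3  4  5  6  7  8  9 10 11 12 13 14 15 16 17 18 19 20 21 22 23
G :  0  0  0  1  1  1  2  2  2  3  3  0  0  0  1  1  1  2  2  2  3  3  0  0
G(n+11) = G(n) holds for n = 0,…,7 (a full window of length max(S) = 8), so the sequence is purely periodic with period 11.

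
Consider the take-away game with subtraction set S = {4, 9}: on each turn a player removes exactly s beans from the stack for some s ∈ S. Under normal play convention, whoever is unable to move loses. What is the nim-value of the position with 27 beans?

0

G(0) = 0
G(1) = mex{} = 0
G(2) = mex{} = 0
G(3) = mex{} = 0
G(4) = mex{0} = 1
G(5) = mex{0} = 1
G(6) = mex{0} = 1
G(7) = mex{0} = 1
G(8) = mex{1} = 0
G(9) = mex{1,0} = 2
G(10) = mex{1,0} = 2
G(11) = mex{1,0} = 2
G(12) = mex{0,0} = 1
G(13) = mex{2,1} = 0
G(14) = mex{2,1} = 0
G(15) = mex{2,1} = 0
G(16) = mex{1,1} = 0
G(17) = mex{0,0} = 1
G(18) = mex{0,2} = 1
G(19) = mex{0,2} = 1
G(20) = mex{0,2} = 1
G(21) = mex{1,1} = 0
G(22) = mex{1,0} = 2
G(23) = mex{1,0} = 2
G(24) = mex{1,0} = 2
G(25) = mex{0,0} = 1
G(26) = mex{2,1} = 0
G(27) = mex{2,1} = 0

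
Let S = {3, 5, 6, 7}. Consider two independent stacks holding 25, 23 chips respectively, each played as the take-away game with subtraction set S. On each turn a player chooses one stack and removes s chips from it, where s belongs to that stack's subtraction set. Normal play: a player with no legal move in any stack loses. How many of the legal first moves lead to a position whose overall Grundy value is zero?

All stacks use S = {3, 5, 6, 7}:
n :  0  1  2  3  4  5  6  7  8  9 10 11 12 13 14 15 16 17 18 19 20 21 22 23 24 25
G :  0  0  0  1  1  1  2  2  2  3  0  0  0  1  1  1  2  2  2  3  0  0  0  1  1  1
Stack A: G(25) = 1.
Stack B: G(23) = 1.
Combined Grundy value = 1 ⊕ 1 = 0.
A winning move leaves total XOR = 0, i.e. changes one component's Grundy value g to g ⊕ X where X is the current total.
Stack A: target g' = 1⊕0 = 1, but every legal move changes the Grundy value (mex property), so 0 moves.
Stack B: target g' = 1⊕0 = 1, but every legal move changes the Grundy value (mex property), so 0 moves.

0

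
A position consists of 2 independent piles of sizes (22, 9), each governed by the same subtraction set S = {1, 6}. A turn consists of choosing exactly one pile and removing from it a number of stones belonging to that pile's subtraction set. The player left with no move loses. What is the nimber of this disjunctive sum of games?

1

All piles use S = {1, 6}:
n :  0  1  2  3  4  5  6  7  8  9 10 11 12 13 14 15 16 17 18 19 20 21 22
G :  0  1  0  1  0  1  2  0  1  0  1  0  1  2  0  1  0  1  0  1  2  0  1
Pile A: G(22) = 1.
Pile B: G(9) = 0.
Combined Grundy value = 1 ⊕ 0 = 1.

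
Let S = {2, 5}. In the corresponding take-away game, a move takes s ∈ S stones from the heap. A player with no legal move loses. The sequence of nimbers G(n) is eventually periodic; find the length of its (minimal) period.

7

n :  0  1  2  3  4  5  6  7  8  9 10 11 12 13 14 15
G :  0  0  1  1  0  2  1  0  0  1  1  0  2  1  0  0
G(n+7) = G(n) holds for n = 0,…,4 (a full window of length max(S) = 5), so the sequence is purely periodic with period 7.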